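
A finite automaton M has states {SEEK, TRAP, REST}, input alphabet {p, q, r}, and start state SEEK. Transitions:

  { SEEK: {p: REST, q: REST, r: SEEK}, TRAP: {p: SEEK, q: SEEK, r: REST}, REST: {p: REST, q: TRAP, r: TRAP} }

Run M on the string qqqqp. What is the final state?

REST

Trace: SEEK -q-> REST -q-> TRAP -q-> SEEK -q-> REST -p-> REST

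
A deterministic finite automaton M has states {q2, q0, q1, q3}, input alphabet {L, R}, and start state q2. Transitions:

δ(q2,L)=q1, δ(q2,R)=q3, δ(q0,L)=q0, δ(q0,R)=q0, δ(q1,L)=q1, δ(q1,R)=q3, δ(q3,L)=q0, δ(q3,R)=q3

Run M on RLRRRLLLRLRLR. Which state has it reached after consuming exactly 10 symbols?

q0

Trace: q2 -R-> q3 -L-> q0 -R-> q0 -R-> q0 -R-> q0 -L-> q0 -L-> q0 -L-> q0 -R-> q0 -L-> q0
After 10 symbols: q0.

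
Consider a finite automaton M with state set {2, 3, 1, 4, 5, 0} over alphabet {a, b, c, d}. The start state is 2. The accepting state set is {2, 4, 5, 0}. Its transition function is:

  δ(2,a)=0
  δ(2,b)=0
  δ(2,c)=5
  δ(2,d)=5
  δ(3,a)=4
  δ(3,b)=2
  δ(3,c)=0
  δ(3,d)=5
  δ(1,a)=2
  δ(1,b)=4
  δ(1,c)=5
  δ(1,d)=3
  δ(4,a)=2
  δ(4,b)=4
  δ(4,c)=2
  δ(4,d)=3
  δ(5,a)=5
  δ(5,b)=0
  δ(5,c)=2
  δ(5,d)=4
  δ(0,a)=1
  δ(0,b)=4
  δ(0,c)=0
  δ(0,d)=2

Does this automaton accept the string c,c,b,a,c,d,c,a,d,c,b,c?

Yes

2 → 5 → 2 → 0 → 1 → 5 → 4 → 2 → 0 → 2 → 5 → 0 → 0
End state 0 is accepting.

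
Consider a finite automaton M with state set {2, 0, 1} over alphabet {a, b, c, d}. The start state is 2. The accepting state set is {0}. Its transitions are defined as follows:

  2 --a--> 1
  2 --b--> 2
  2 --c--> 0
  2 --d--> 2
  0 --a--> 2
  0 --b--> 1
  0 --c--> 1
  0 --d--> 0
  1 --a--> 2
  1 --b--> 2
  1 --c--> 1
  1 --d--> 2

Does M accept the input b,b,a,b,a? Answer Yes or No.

2 → 2 → 2 → 1 → 2 → 1
End state 1 is not accepting.

No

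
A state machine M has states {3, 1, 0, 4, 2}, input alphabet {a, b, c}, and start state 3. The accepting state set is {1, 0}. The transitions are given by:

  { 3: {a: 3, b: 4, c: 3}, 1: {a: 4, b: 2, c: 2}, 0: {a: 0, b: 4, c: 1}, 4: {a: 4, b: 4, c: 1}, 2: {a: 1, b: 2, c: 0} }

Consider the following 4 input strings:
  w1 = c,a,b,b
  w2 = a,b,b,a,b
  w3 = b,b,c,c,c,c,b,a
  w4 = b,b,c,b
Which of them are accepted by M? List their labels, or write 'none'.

w3

w1: 3 → 3 → 3 → 4 → 4  → end 4, rejected
w2: 3 → 3 → 4 → 4 → 4 → 4  → end 4, rejected
w3: 3 → 4 → 4 → 1 → 2 → 0 → 1 → 2 → 1  → end 1, accepted
w4: 3 → 4 → 4 → 1 → 2  → end 2, rejected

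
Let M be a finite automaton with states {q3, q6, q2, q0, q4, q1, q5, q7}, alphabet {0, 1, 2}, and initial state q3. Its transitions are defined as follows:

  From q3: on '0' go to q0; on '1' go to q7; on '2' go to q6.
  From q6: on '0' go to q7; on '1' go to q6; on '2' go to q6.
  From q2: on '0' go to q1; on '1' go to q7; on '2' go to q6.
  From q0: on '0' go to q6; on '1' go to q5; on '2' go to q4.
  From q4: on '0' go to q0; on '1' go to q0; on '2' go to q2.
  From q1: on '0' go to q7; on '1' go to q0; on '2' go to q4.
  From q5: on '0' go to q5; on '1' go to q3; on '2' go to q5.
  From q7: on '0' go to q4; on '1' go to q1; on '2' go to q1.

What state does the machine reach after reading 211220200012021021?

start at q3
read '2': q3 → q6
read '1': q6 → q6
read '1': q6 → q6
read '2': q6 → q6
read '2': q6 → q6
read '0': q6 → q7
read '2': q7 → q1
read '0': q1 → q7
read '0': q7 → q4
read '0': q4 → q0
read '1': q0 → q5
read '2': q5 → q5
read '0': q5 → q5
read '2': q5 → q5
read '1': q5 → q3
read '0': q3 → q0
read '2': q0 → q4
read '1': q4 → q0

q0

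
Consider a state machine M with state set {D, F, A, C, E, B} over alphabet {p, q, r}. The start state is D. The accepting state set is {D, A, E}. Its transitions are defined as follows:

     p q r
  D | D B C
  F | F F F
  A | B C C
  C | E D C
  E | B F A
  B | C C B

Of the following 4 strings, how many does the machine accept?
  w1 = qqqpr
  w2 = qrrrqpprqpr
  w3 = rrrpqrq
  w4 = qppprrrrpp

2

w1: Trace: D -q-> B -q-> C -q-> D -p-> D -r-> C  → end C, rejected
w2: Trace: D -q-> B -r-> B -r-> B -r-> B -q-> C -p-> E -p-> B -r-> B -q-> C -p-> E -r-> A  → end A, accepted
w3: Trace: D -r-> C -r-> C -r-> C -p-> E -q-> F -r-> F -q-> F  → end F, rejected
w4: Trace: D -q-> B -p-> C -p-> E -p-> B -r-> B -r-> B -r-> B -r-> B -p-> C -p-> E  → end E, accepted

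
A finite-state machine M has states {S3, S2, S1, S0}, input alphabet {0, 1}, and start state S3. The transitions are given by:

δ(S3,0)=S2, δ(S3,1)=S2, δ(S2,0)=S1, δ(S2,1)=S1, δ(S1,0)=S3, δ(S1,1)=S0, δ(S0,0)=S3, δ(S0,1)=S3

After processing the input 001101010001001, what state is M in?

start at S3
read '0': S3 → S2
read '0': S2 → S1
read '1': S1 → S0
read '1': S0 → S3
read '0': S3 → S2
read '1': S2 → S1
read '0': S1 → S3
read '1': S3 → S2
read '0': S2 → S1
read '0': S1 → S3
read '0': S3 → S2
read '1': S2 → S1
read '0': S1 → S3
read '0': S3 → S2
read '1': S2 → S1

S1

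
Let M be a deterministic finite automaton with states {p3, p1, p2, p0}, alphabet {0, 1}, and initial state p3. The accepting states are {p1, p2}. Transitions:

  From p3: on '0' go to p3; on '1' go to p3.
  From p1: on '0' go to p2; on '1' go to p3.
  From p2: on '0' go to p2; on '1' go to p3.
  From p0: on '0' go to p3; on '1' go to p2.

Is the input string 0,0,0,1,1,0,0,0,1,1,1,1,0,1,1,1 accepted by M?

Trace: p3 -0-> p3 -0-> p3 -0-> p3 -1-> p3 -1-> p3 -0-> p3 -0-> p3 -0-> p3 -1-> p3 -1-> p3 -1-> p3 -1-> p3 -0-> p3 -1-> p3 -1-> p3 -1-> p3
End state p3 is not accepting.

No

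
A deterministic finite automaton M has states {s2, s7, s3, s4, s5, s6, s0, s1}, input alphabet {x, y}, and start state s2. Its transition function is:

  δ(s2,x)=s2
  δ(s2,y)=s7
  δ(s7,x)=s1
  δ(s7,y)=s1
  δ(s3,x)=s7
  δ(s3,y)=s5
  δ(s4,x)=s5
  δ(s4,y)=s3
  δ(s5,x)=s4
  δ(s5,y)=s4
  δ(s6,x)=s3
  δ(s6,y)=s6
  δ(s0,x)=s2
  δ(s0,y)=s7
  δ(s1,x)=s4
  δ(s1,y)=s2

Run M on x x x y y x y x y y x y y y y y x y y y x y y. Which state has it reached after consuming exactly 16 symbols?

Trace: s2 -x-> s2 -x-> s2 -x-> s2 -y-> s7 -y-> s1 -x-> s4 -y-> s3 -x-> s7 -y-> s1 -y-> s2 -x-> s2 -y-> s7 -y-> s1 -y-> s2 -y-> s7 -y-> s1
After 16 symbols: s1.

s1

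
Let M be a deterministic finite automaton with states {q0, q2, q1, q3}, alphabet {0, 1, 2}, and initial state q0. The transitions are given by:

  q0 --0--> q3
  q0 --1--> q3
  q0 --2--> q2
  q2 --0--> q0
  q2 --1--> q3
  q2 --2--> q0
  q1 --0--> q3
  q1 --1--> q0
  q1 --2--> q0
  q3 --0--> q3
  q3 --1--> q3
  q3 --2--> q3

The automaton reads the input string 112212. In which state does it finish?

start at q0
read '1': q0 → q3
read '1': q3 → q3
read '2': q3 → q3
read '2': q3 → q3
read '1': q3 → q3
read '2': q3 → q3

q3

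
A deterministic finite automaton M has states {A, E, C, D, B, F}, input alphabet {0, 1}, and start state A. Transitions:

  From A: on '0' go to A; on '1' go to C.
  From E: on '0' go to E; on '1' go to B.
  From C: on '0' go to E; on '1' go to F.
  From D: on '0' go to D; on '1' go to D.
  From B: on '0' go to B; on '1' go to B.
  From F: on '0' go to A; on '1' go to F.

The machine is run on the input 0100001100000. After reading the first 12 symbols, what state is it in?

start at A
read '0': A → A
read '1': A → C
read '0': C → E
read '0': E → E
read '0': E → E
read '0': E → E
read '1': E → B
read '1': B → B
read '0': B → B
read '0': B → B
read '0': B → B
read '0': B → B
After 12 symbols: B.

B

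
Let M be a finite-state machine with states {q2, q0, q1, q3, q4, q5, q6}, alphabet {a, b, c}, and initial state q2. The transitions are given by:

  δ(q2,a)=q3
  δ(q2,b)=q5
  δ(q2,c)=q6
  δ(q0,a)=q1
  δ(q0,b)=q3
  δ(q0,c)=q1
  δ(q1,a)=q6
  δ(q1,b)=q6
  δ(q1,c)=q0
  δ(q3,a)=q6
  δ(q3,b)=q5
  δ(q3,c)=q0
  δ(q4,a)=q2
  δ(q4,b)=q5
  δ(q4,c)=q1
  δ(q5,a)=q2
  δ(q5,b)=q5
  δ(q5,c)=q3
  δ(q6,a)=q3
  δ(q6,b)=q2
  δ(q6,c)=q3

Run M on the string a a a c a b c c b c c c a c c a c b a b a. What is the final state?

Trace: q2 -a-> q3 -a-> q6 -a-> q3 -c-> q0 -a-> q1 -b-> q6 -c-> q3 -c-> q0 -b-> q3 -c-> q0 -c-> q1 -c-> q0 -a-> q1 -c-> q0 -c-> q1 -a-> q6 -c-> q3 -b-> q5 -a-> q2 -b-> q5 -a-> q2

q2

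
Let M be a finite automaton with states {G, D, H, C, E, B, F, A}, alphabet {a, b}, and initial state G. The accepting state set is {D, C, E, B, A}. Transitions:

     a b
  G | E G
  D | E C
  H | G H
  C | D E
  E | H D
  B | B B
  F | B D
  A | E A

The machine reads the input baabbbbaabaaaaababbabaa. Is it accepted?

Trace: G -b-> G -a-> E -a-> H -b-> H -b-> H -b-> H -b-> H -a-> G -a-> E -b-> D -a-> E -a-> H -a-> G -a-> E -a-> H -b-> H -a-> G -b-> G -b-> G -a-> E -b-> D -a-> E -a-> H
End state H is not accepting.

No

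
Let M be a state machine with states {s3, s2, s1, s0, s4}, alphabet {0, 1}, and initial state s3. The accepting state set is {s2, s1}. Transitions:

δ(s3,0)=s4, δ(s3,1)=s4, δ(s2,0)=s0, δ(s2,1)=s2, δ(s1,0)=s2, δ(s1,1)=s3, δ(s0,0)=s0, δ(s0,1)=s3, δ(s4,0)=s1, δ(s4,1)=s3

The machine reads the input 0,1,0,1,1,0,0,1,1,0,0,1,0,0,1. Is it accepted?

No

s3 → s4 → s3 → s4 → s3 → s4 → s1 → s2 → s2 → s2 → s0 → s0 → s3 → s4 → s1 → s3
End state s3 is not accepting.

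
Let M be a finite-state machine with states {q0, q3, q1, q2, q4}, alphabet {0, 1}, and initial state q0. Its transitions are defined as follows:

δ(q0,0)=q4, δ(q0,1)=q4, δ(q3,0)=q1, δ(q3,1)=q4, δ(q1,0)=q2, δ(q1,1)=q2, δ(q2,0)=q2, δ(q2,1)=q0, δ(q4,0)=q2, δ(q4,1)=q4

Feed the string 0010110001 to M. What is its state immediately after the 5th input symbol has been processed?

start at q0
read '0': q0 → q4
read '0': q4 → q2
read '1': q2 → q0
read '0': q0 → q4
read '1': q4 → q4
After 5 symbols: q4.

q4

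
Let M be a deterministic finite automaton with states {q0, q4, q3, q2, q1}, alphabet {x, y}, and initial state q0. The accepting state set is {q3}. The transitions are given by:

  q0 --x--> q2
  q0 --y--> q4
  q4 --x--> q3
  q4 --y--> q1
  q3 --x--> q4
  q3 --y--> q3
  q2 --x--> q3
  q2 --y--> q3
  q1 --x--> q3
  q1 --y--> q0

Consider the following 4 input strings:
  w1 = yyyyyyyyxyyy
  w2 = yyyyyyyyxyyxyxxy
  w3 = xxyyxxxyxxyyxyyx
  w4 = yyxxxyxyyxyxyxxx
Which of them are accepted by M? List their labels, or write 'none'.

w1, w4

w1: q0 → q4 → q1 → q0 → q4 → q1 → q0 → q4 → q1 → q3 → q3 → q3 → q3  → end q3, accepted
w2: q0 → q4 → q1 → q0 → q4 → q1 → q0 → q4 → q1 → q3 → q3 → q3 → q4 → q1 → q3 → q4 → q1  → end q1, rejected
w3: q0 → q2 → q3 → q3 → q3 → q4 → q3 → q4 → q1 → q3 → q4 → q1 → q0 → q2 → q3 → q3 → q4  → end q4, rejected
w4: q0 → q4 → q1 → q3 → q4 → q3 → q3 → q4 → q1 → q0 → q2 → q3 → q4 → q1 → q3 → q4 → q3  → end q3, accepted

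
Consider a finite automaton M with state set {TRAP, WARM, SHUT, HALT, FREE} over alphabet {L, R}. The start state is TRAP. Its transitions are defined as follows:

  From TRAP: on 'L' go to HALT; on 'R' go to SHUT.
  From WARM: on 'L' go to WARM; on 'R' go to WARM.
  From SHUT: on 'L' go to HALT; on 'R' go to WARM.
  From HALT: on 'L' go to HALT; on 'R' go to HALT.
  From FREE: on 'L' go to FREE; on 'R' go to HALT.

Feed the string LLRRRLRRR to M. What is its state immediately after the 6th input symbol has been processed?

HALT

Trace: TRAP -L-> HALT -L-> HALT -R-> HALT -R-> HALT -R-> HALT -L-> HALT
After 6 symbols: HALT.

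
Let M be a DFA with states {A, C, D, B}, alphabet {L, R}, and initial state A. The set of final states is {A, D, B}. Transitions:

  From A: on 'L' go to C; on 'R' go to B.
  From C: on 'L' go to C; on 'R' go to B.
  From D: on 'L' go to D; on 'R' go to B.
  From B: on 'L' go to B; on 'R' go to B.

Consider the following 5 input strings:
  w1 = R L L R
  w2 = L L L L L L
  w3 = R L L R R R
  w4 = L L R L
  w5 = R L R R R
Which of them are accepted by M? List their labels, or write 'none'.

w1, w3, w4, w5

w1: A → B → B → B → B  → end B, accepted
w2: A → C → C → C → C → C → C  → end C, rejected
w3: A → B → B → B → B → B → B  → end B, accepted
w4: A → C → C → B → B  → end B, accepted
w5: A → B → B → B → B → B  → end B, accepted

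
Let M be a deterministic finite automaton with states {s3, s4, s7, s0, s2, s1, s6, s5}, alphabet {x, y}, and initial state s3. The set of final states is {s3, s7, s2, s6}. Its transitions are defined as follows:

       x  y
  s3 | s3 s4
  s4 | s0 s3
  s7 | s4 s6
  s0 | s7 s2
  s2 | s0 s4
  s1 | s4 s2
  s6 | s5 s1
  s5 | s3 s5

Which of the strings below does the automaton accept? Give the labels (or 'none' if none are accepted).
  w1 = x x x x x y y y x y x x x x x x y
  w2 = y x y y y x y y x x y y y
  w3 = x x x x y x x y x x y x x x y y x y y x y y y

w1: s3 → s3 → s3 → s3 → s3 → s3 → s4 → s3 → s4 → s0 → s2 → s0 → s7 → s4 → s0 → s7 → s4 → s3  → end s3, accepted
w2: s3 → s4 → s0 → s2 → s4 → s3 → s3 → s4 → s3 → s3 → s3 → s4 → s3 → s4  → end s4, rejected
w3: s3 → s3 → s3 → s3 → s3 → s4 → s0 → s7 → s6 → s5 → s3 → s4 → s0 → s7 → s4 → s3 → s4 → s0 → s2 → s4 → s0 → s2 → s4 → s3  → end s3, accepted

w1, w3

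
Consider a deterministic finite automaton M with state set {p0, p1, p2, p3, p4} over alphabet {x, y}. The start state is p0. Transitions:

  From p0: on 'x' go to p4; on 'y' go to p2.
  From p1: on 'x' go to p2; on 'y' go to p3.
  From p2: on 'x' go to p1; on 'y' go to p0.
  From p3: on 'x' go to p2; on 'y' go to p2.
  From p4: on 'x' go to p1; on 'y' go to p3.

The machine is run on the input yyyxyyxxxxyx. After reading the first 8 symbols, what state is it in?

p2

start at p0
read 'y': p0 → p2
read 'y': p2 → p0
read 'y': p0 → p2
read 'x': p2 → p1
read 'y': p1 → p3
read 'y': p3 → p2
read 'x': p2 → p1
read 'x': p1 → p2
After 8 symbols: p2.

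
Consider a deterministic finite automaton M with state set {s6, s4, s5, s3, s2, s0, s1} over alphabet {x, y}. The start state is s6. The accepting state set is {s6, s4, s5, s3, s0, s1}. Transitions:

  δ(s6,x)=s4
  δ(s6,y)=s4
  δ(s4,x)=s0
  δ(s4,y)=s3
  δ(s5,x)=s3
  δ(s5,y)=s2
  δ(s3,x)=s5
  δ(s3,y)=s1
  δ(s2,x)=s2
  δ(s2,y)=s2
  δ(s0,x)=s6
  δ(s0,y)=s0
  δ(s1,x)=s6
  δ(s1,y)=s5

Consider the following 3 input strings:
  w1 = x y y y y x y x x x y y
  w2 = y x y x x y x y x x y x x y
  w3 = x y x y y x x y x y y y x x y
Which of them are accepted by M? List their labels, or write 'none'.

w1: s6 → s4 → s3 → s1 → s5 → s2 → s2 → s2 → s2 → s2 → s2 → s2 → s2  → end s2, rejected
w2: s6 → s4 → s0 → s0 → s6 → s4 → s3 → s5 → s2 → s2 → s2 → s2 → s2 → s2 → s2  → end s2, rejected
w3: s6 → s4 → s3 → s5 → s2 → s2 → s2 → s2 → s2 → s2 → s2 → s2 → s2 → s2 → s2 → s2  → end s2, rejected

none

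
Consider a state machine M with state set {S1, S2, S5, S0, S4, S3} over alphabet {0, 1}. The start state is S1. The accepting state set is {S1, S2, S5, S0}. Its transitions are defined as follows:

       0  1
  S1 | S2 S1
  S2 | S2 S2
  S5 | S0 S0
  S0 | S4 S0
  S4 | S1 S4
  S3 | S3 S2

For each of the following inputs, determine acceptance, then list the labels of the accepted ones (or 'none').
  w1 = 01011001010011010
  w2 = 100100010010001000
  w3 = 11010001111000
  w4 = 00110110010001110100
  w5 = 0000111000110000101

w1:
  start at S1
  read '0': S1 → S2
  read '1': S2 → S2
  read '0': S2 → S2
  read '1': S2 → S2
  read '1': S2 → S2
  read '0': S2 → S2
  read '0': S2 → S2
  read '1': S2 → S2
  read '0': S2 → S2
  read '1': S2 → S2
  read '0': S2 → S2
  read '0': S2 → S2
  read '1': S2 → S2
  read '1': S2 → S2
  read '0': S2 → S2
  read '1': S2 → S2
  read '0': S2 → S2
  end S2, accepted
w2:
  start at S1
  read '1': S1 → S1
  read '0': S1 → S2
  read '0': S2 → S2
  read '1': S2 → S2
  read '0': S2 → S2
  read '0': S2 → S2
  read '0': S2 → S2
  read '1': S2 → S2
  read '0': S2 → S2
  read '0': S2 → S2
  read '1': S2 → S2
  read '0': S2 → S2
  read '0': S2 → S2
  read '0': S2 → S2
  read '1': S2 → S2
  read '0': S2 → S2
  read '0': S2 → S2
  read '0': S2 → S2
  end S2, accepted
w3:
  start at S1
  read '1': S1 → S1
  read '1': S1 → S1
  read '0': S1 → S2
  read '1': S2 → S2
  read '0': S2 → S2
  read '0': S2 → S2
  read '0': S2 → S2
  read '1': S2 → S2
  read '1': S2 → S2
  read '1': S2 → S2
  read '1': S2 → S2
  read '0': S2 → S2
  read '0': S2 → S2
  read '0': S2 → S2
  end S2, accepted
w4:
  start at S1
  read '0': S1 → S2
  read '0': S2 → S2
  read '1': S2 → S2
  read '1': S2 → S2
  read '0': S2 → S2
  read '1': S2 → S2
  read '1': S2 → S2
  read '0': S2 → S2
  read '0': S2 → S2
  read '1': S2 → S2
  read '0': S2 → S2
  read '0': S2 → S2
  read '0': S2 → S2
  read '1': S2 → S2
  read '1': S2 → S2
  read '1': S2 → S2
  read '0': S2 → S2
  read '1': S2 → S2
  read '0': S2 → S2
  read '0': S2 → S2
  end S2, accepted
w5:
  start at S1
  read '0': S1 → S2
  read '0': S2 → S2
  read '0': S2 → S2
  read '0': S2 → S2
  read '1': S2 → S2
  read '1': S2 → S2
  read '1': S2 → S2
  read '0': S2 → S2
  read '0': S2 → S2
  read '0': S2 → S2
  read '1': S2 → S2
  read '1': S2 → S2
  read '0': S2 → S2
  read '0': S2 → S2
  read '0': S2 → S2
  read '0': S2 → S2
  read '1': S2 → S2
  read '0': S2 → S2
  read '1': S2 → S2
  end S2, accepted

w1, w2, w3, w4, w5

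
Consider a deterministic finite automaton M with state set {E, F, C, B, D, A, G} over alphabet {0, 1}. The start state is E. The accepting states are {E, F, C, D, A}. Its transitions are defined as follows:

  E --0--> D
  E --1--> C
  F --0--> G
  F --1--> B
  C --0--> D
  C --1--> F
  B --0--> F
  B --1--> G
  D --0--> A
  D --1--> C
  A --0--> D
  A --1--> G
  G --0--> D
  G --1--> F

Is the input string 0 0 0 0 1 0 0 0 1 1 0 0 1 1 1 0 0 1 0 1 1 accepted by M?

start at E
read '0': E → D
read '0': D → A
read '0': A → D
read '0': D → A
read '1': A → G
read '0': G → D
read '0': D → A
read '0': A → D
read '1': D → C
read '1': C → F
read '0': F → G
read '0': G → D
read '1': D → C
read '1': C → F
read '1': F → B
read '0': B → F
read '0': F → G
read '1': G → F
read '0': F → G
read '1': G → F
read '1': F → B
End state B is not accepting.

No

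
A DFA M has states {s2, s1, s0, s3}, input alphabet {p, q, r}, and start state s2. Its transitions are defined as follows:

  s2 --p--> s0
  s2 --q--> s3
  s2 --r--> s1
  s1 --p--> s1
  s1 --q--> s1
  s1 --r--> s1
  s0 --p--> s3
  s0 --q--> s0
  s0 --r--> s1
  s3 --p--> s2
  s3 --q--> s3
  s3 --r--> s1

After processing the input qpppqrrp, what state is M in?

s1

Trace: s2 -q-> s3 -p-> s2 -p-> s0 -p-> s3 -q-> s3 -r-> s1 -r-> s1 -p-> s1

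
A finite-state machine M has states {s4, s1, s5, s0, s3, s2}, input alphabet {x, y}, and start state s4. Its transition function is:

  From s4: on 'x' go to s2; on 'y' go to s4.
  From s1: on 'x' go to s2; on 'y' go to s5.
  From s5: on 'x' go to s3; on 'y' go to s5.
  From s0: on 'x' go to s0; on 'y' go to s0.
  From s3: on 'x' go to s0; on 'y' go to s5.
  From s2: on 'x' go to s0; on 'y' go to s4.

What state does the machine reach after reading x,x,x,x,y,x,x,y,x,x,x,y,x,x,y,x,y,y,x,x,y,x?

Trace: s4 -x-> s2 -x-> s0 -x-> s0 -x-> s0 -y-> s0 -x-> s0 -x-> s0 -y-> s0 -x-> s0 -x-> s0 -x-> s0 -y-> s0 -x-> s0 -x-> s0 -y-> s0 -x-> s0 -y-> s0 -y-> s0 -x-> s0 -x-> s0 -y-> s0 -x-> s0

s0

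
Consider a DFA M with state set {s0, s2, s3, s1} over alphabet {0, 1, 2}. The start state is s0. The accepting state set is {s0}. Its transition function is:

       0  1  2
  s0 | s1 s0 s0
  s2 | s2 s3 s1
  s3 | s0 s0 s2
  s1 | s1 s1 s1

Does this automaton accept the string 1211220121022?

Trace: s0 -1-> s0 -2-> s0 -1-> s0 -1-> s0 -2-> s0 -2-> s0 -0-> s1 -1-> s1 -2-> s1 -1-> s1 -0-> s1 -2-> s1 -2-> s1
End state s1 is not accepting.

No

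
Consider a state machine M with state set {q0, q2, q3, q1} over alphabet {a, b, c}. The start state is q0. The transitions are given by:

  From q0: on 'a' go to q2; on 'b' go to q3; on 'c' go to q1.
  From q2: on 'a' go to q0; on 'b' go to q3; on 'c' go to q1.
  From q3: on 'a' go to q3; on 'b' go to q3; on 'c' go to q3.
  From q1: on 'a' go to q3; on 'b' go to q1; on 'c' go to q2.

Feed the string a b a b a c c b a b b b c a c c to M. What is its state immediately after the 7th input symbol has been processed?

Trace: q0 -a-> q2 -b-> q3 -a-> q3 -b-> q3 -a-> q3 -c-> q3 -c-> q3
After 7 symbols: q3.

q3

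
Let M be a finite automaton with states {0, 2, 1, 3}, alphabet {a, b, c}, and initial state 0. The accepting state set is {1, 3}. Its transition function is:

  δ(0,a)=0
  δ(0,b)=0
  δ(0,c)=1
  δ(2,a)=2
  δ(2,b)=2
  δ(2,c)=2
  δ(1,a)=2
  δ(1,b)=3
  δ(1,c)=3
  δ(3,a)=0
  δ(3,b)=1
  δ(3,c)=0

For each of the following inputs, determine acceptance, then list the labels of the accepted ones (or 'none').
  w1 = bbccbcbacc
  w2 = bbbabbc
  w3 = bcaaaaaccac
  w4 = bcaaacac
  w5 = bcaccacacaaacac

w1: Trace: 0 -b-> 0 -b-> 0 -c-> 1 -c-> 3 -b-> 1 -c-> 3 -b-> 1 -a-> 2 -c-> 2 -c-> 2  → end 2, rejected
w2: Trace: 0 -b-> 0 -b-> 0 -b-> 0 -a-> 0 -b-> 0 -b-> 0 -c-> 1  → end 1, accepted
w3: Trace: 0 -b-> 0 -c-> 1 -a-> 2 -a-> 2 -a-> 2 -a-> 2 -a-> 2 -c-> 2 -c-> 2 -a-> 2 -c-> 2  → end 2, rejected
w4: Trace: 0 -b-> 0 -c-> 1 -a-> 2 -a-> 2 -a-> 2 -c-> 2 -a-> 2 -c-> 2  → end 2, rejected
w5: Trace: 0 -b-> 0 -c-> 1 -a-> 2 -c-> 2 -c-> 2 -a-> 2 -c-> 2 -a-> 2 -c-> 2 -a-> 2 -a-> 2 -a-> 2 -c-> 2 -a-> 2 -c-> 2  → end 2, rejected

w2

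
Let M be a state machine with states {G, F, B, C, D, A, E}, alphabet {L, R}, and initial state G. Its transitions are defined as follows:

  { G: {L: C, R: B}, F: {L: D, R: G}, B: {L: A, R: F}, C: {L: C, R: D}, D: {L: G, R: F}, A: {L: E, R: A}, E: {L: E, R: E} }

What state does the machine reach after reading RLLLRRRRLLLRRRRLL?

start at G
read 'R': G → B
read 'L': B → A
read 'L': A → E
read 'L': E → E
read 'R': E → E
read 'R': E → E
read 'R': E → E
read 'R': E → E
read 'L': E → E
read 'L': E → E
read 'L': E → E
read 'R': E → E
read 'R': E → E
read 'R': E → E
read 'R': E → E
read 'L': E → E
read 'L': E → E

E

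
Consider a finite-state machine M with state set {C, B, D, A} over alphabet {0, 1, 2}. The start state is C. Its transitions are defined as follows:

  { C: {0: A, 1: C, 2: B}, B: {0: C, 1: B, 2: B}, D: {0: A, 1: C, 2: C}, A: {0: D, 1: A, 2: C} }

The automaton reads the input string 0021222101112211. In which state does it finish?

start at C
read '0': C → A
read '0': A → D
read '2': D → C
read '1': C → C
read '2': C → B
read '2': B → B
read '2': B → B
read '1': B → B
read '0': B → C
read '1': C → C
read '1': C → C
read '1': C → C
read '2': C → B
read '2': B → B
read '1': B → B
read '1': B → B

B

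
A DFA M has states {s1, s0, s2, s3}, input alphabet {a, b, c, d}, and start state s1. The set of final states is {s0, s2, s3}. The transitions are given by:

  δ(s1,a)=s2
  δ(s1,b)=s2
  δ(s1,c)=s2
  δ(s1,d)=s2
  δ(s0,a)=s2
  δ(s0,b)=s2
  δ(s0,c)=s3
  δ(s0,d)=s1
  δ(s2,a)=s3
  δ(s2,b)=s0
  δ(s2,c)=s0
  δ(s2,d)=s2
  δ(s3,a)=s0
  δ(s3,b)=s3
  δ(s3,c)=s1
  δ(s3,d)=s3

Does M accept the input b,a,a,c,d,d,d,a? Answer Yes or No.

Yes

s1 → s2 → s3 → s0 → s3 → s3 → s3 → s3 → s0
End state s0 is accepting.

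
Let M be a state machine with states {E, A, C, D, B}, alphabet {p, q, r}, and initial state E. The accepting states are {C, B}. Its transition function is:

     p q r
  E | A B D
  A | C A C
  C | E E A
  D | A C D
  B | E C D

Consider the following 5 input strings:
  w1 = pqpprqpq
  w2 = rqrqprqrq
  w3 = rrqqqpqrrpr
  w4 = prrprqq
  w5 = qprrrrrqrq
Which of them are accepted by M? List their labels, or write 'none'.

w1: E → A → A → C → E → D → C → E → B  → end B, accepted
w2: E → D → C → A → A → C → A → A → C → E  → end E, rejected
w3: E → D → D → C → E → B → E → B → D → D → A → C  → end C, accepted
w4: E → A → C → A → C → A → A → A  → end A, rejected
w5: E → B → E → D → D → D → D → D → C → A → A  → end A, rejected

w1, w3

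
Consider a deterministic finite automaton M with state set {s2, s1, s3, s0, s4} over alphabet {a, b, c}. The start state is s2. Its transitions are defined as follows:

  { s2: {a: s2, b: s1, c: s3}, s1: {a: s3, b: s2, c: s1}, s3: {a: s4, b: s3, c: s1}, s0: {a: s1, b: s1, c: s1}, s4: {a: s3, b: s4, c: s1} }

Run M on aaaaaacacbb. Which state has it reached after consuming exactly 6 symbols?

Trace: s2 -a-> s2 -a-> s2 -a-> s2 -a-> s2 -a-> s2 -a-> s2
After 6 symbols: s2.

s2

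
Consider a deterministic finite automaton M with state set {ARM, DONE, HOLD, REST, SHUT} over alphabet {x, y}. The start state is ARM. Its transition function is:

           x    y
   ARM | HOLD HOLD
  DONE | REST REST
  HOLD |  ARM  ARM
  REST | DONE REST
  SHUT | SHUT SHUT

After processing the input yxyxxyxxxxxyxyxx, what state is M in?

start at ARM
read 'y': ARM → HOLD
read 'x': HOLD → ARM
read 'y': ARM → HOLD
read 'x': HOLD → ARM
read 'x': ARM → HOLD
read 'y': HOLD → ARM
read 'x': ARM → HOLD
read 'x': HOLD → ARM
read 'x': ARM → HOLD
read 'x': HOLD → ARM
read 'x': ARM → HOLD
read 'y': HOLD → ARM
read 'x': ARM → HOLD
read 'y': HOLD → ARM
read 'x': ARM → HOLD
read 'x': HOLD → ARM

ARM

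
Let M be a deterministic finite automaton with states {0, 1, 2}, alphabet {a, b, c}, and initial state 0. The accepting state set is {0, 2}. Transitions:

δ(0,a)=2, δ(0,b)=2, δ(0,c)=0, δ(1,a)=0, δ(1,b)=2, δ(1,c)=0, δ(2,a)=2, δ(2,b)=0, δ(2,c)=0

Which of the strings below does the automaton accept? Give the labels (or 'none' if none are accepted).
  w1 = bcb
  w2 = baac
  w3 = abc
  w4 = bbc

w1: 0 → 2 → 0 → 2  → end 2, accepted
w2: 0 → 2 → 2 → 2 → 0  → end 0, accepted
w3: 0 → 2 → 0 → 0  → end 0, accepted
w4: 0 → 2 → 0 → 0  → end 0, accepted

w1, w2, w3, w4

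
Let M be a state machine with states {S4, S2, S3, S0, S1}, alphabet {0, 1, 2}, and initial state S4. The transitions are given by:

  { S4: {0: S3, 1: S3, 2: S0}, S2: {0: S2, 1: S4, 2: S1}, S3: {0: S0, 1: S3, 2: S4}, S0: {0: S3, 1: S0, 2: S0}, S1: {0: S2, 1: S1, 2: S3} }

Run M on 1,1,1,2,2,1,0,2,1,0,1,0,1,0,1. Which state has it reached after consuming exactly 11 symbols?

S0

start at S4
read '1': S4 → S3
read '1': S3 → S3
read '1': S3 → S3
read '2': S3 → S4
read '2': S4 → S0
read '1': S0 → S0
read '0': S0 → S3
read '2': S3 → S4
read '1': S4 → S3
read '0': S3 → S0
read '1': S0 → S0
After 11 symbols: S0.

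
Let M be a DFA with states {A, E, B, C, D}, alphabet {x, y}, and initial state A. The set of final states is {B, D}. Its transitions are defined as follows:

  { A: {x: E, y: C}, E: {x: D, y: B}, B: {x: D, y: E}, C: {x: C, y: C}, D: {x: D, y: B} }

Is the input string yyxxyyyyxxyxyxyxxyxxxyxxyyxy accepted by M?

No

start at A
read 'y': A → C
read 'y': C → C
read 'x': C → C
read 'x': C → C
read 'y': C → C
read 'y': C → C
read 'y': C → C
read 'y': C → C
read 'x': C → C
read 'x': C → C
read 'y': C → C
read 'x': C → C
read 'y': C → C
read 'x': C → C
read 'y': C → C
read 'x': C → C
read 'x': C → C
read 'y': C → C
read 'x': C → C
read 'x': C → C
read 'x': C → C
read 'y': C → C
read 'x': C → C
read 'x': C → C
read 'y': C → C
read 'y': C → C
read 'x': C → C
read 'y': C → C
End state C is not accepting.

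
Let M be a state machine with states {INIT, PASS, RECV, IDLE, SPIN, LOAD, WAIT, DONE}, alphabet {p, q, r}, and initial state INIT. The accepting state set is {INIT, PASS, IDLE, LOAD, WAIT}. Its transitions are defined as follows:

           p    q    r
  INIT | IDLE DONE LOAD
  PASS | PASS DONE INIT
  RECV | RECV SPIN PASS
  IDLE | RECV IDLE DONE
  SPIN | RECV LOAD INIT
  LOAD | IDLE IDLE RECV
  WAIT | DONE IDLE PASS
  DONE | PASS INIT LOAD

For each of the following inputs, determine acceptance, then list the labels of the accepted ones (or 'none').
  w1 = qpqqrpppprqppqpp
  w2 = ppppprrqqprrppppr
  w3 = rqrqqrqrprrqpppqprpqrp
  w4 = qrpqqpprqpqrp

w1, w2, w3, w4

w1: INIT → DONE → PASS → DONE → INIT → LOAD → IDLE → RECV → RECV → RECV → PASS → DONE → PASS → PASS → DONE → PASS → PASS  → end PASS, accepted
w2: INIT → IDLE → RECV → RECV → RECV → RECV → PASS → INIT → DONE → INIT → IDLE → DONE → LOAD → IDLE → RECV → RECV → RECV → PASS  → end PASS, accepted
w3: INIT → LOAD → IDLE → DONE → INIT → DONE → LOAD → IDLE → DONE → PASS → INIT → LOAD → IDLE → RECV → RECV → RECV → SPIN → RECV → PASS → PASS → DONE → LOAD → IDLE  → end IDLE, accepted
w4: INIT → DONE → LOAD → IDLE → IDLE → IDLE → RECV → RECV → PASS → DONE → PASS → DONE → LOAD → IDLE  → end IDLE, accepted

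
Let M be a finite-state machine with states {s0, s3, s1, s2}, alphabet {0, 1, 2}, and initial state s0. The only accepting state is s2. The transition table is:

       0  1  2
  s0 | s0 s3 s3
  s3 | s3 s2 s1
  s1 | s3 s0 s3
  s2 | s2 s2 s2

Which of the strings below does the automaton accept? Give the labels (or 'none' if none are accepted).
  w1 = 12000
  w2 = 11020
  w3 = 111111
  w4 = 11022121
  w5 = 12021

w1: Trace: s0 -1-> s3 -2-> s1 -0-> s3 -0-> s3 -0-> s3  → end s3, rejected
w2: Trace: s0 -1-> s3 -1-> s2 -0-> s2 -2-> s2 -0-> s2  → end s2, accepted
w3: Trace: s0 -1-> s3 -1-> s2 -1-> s2 -1-> s2 -1-> s2 -1-> s2  → end s2, accepted
w4: Trace: s0 -1-> s3 -1-> s2 -0-> s2 -2-> s2 -2-> s2 -1-> s2 -2-> s2 -1-> s2  → end s2, accepted
w5: Trace: s0 -1-> s3 -2-> s1 -0-> s3 -2-> s1 -1-> s0  → end s0, rejected

w2, w3, w4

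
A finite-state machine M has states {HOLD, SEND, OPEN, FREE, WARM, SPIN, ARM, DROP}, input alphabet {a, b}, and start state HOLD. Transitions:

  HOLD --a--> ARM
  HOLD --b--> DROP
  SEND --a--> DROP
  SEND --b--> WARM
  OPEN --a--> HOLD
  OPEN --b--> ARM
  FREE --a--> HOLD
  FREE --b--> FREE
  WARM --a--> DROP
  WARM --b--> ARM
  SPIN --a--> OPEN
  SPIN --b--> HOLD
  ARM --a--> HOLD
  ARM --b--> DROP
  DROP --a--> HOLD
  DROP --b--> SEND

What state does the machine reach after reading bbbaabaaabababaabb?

SEND

start at HOLD
read 'b': HOLD → DROP
read 'b': DROP → SEND
read 'b': SEND → WARM
read 'a': WARM → DROP
read 'a': DROP → HOLD
read 'b': HOLD → DROP
read 'a': DROP → HOLD
read 'a': HOLD → ARM
read 'a': ARM → HOLD
read 'b': HOLD → DROP
read 'a': DROP → HOLD
read 'b': HOLD → DROP
read 'a': DROP → HOLD
read 'b': HOLD → DROP
read 'a': DROP → HOLD
read 'a': HOLD → ARM
read 'b': ARM → DROP
read 'b': DROP → SEND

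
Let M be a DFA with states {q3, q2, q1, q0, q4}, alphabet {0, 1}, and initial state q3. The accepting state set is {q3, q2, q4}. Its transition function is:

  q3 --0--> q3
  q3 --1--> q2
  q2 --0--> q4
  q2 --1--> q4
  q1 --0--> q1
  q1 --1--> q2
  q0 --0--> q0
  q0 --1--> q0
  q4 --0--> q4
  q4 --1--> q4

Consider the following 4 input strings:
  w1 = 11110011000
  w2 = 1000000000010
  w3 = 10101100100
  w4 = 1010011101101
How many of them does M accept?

w1: Trace: q3 -1-> q2 -1-> q4 -1-> q4 -1-> q4 -0-> q4 -0-> q4 -1-> q4 -1-> q4 -0-> q4 -0-> q4 -0-> q4  → end q4, accepted
w2: Trace: q3 -1-> q2 -0-> q4 -0-> q4 -0-> q4 -0-> q4 -0-> q4 -0-> q4 -0-> q4 -0-> q4 -0-> q4 -0-> q4 -1-> q4 -0-> q4  → end q4, accepted
w3: Trace: q3 -1-> q2 -0-> q4 -1-> q4 -0-> q4 -1-> q4 -1-> q4 -0-> q4 -0-> q4 -1-> q4 -0-> q4 -0-> q4  → end q4, accepted
w4: Trace: q3 -1-> q2 -0-> q4 -1-> q4 -0-> q4 -0-> q4 -1-> q4 -1-> q4 -1-> q4 -0-> q4 -1-> q4 -1-> q4 -0-> q4 -1-> q4  → end q4, accepted

4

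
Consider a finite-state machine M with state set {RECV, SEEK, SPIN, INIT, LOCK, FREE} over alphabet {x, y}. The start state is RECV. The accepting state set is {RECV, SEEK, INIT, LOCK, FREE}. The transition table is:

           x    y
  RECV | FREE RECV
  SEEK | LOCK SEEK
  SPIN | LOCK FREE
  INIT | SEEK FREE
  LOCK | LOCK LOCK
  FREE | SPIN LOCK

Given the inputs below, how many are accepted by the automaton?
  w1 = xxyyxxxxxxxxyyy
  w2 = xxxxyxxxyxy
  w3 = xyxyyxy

3

w1: Trace: RECV -x-> FREE -x-> SPIN -y-> FREE -y-> LOCK -x-> LOCK -x-> LOCK -x-> LOCK -x-> LOCK -x-> LOCK -x-> LOCK -x-> LOCK -x-> LOCK -y-> LOCK -y-> LOCK -y-> LOCK  → end LOCK, accepted
w2: Trace: RECV -x-> FREE -x-> SPIN -x-> LOCK -x-> LOCK -y-> LOCK -x-> LOCK -x-> LOCK -x-> LOCK -y-> LOCK -x-> LOCK -y-> LOCK  → end LOCK, accepted
w3: Trace: RECV -x-> FREE -y-> LOCK -x-> LOCK -y-> LOCK -y-> LOCK -x-> LOCK -y-> LOCK  → end LOCK, accepted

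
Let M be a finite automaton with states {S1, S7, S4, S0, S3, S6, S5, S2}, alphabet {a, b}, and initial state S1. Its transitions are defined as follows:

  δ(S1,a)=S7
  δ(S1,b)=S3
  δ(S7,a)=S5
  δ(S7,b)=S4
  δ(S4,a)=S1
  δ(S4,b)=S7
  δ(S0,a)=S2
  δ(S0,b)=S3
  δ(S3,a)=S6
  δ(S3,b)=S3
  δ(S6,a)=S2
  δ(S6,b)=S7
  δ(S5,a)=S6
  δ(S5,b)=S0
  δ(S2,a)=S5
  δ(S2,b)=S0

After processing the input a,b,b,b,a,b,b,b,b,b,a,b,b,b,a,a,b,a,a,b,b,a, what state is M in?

S1

Trace: S1 -a-> S7 -b-> S4 -b-> S7 -b-> S4 -a-> S1 -b-> S3 -b-> S3 -b-> S3 -b-> S3 -b-> S3 -a-> S6 -b-> S7 -b-> S4 -b-> S7 -a-> S5 -a-> S6 -b-> S7 -a-> S5 -a-> S6 -b-> S7 -b-> S4 -a-> S1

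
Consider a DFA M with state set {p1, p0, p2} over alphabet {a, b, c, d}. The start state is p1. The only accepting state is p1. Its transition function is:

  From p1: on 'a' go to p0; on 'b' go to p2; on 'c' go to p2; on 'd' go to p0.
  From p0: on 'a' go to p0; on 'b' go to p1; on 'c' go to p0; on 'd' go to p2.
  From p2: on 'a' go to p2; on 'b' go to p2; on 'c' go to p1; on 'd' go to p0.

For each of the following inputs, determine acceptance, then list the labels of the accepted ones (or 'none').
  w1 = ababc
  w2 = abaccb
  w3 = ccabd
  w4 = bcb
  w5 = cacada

w1:
  start at p1
  read 'a': p1 → p0
  read 'b': p0 → p1
  read 'a': p1 → p0
  read 'b': p0 → p1
  read 'c': p1 → p2
  end p2, rejected
w2:
  start at p1
  read 'a': p1 → p0
  read 'b': p0 → p1
  read 'a': p1 → p0
  read 'c': p0 → p0
  read 'c': p0 → p0
  read 'b': p0 → p1
  end p1, accepted
w3:
  start at p1
  read 'c': p1 → p2
  read 'c': p2 → p1
  read 'a': p1 → p0
  read 'b': p0 → p1
  read 'd': p1 → p0
  end p0, rejected
w4:
  start at p1
  read 'b': p1 → p2
  read 'c': p2 → p1
  read 'b': p1 → p2
  end p2, rejected
w5:
  start at p1
  read 'c': p1 → p2
  read 'a': p2 → p2
  read 'c': p2 → p1
  read 'a': p1 → p0
  read 'd': p0 → p2
  read 'a': p2 → p2
  end p2, rejected

w2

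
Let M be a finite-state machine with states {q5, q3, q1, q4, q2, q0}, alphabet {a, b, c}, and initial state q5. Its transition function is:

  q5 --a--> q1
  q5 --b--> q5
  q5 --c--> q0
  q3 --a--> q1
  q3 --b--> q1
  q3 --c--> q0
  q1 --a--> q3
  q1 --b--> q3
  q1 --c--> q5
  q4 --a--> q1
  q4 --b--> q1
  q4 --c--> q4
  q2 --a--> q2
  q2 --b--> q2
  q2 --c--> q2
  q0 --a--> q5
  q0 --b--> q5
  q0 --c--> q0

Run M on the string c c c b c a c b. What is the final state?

q5

start at q5
read 'c': q5 → q0
read 'c': q0 → q0
read 'c': q0 → q0
read 'b': q0 → q5
read 'c': q5 → q0
read 'a': q0 → q5
read 'c': q5 → q0
read 'b': q0 → q5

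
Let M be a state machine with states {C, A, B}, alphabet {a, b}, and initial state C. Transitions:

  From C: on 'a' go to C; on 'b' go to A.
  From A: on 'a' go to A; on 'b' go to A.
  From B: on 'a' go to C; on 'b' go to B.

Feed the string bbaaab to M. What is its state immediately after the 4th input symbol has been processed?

A

start at C
read 'b': C → A
read 'b': A → A
read 'a': A → A
read 'a': A → A
After 4 symbols: A.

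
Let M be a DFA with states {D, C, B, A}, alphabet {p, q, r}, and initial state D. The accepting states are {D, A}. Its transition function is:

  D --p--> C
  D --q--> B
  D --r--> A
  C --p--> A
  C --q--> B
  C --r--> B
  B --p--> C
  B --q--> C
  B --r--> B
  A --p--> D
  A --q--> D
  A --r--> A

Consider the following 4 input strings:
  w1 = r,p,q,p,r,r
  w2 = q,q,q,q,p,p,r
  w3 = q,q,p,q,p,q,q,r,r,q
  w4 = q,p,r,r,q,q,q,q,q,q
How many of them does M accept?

w1: Trace: D -r-> A -p-> D -q-> B -p-> C -r-> B -r-> B  → end B, rejected
w2: Trace: D -q-> B -q-> C -q-> B -q-> C -p-> A -p-> D -r-> A  → end A, accepted
w3: Trace: D -q-> B -q-> C -p-> A -q-> D -p-> C -q-> B -q-> C -r-> B -r-> B -q-> C  → end C, rejected
w4: Trace: D -q-> B -p-> C -r-> B -r-> B -q-> C -q-> B -q-> C -q-> B -q-> C -q-> B  → end B, rejected

1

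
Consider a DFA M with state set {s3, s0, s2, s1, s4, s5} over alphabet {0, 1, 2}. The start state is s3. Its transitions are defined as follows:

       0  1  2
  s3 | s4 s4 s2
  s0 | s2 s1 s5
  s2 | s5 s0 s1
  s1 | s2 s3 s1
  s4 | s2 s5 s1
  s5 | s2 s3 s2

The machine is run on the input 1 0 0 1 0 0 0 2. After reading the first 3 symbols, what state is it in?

start at s3
read '1': s3 → s4
read '0': s4 → s2
read '0': s2 → s5
After 3 symbols: s5.

s5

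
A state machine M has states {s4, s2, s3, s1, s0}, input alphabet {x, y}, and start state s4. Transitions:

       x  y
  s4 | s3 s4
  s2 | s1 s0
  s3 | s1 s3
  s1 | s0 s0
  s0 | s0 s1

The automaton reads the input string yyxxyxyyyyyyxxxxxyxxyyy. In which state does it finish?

s1

s4 → s4 → s4 → s3 → s1 → s0 → s0 → s1 → s0 → s1 → s0 → s1 → s0 → s0 → s0 → s0 → s0 → s0 → s1 → s0 → s0 → s1 → s0 → s1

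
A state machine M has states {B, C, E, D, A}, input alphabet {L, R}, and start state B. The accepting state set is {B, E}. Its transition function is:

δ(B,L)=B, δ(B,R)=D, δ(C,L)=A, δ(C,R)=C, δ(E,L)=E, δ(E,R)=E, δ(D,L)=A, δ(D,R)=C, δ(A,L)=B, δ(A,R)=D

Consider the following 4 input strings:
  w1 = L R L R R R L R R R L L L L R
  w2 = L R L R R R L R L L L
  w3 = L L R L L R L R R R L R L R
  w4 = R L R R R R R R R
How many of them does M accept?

1

w1: B → B → D → A → D → C → C → A → D → C → C → A → B → B → B → D  → end D, rejected
w2: B → B → D → A → D → C → C → A → D → A → B → B  → end B, accepted
w3: B → B → B → D → A → B → D → A → D → C → C → A → D → A → D  → end D, rejected
w4: B → D → A → D → C → C → C → C → C → C  → end C, rejected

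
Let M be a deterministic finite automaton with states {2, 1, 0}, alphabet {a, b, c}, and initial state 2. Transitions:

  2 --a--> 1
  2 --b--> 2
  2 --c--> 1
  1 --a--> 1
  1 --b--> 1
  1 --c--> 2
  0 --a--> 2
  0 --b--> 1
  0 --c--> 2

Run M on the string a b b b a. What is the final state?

1

2 → 1 → 1 → 1 → 1 → 1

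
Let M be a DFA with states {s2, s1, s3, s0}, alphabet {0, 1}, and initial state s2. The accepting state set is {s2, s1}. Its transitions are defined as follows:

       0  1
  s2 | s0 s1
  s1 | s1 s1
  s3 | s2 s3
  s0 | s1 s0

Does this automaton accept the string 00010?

Yes

start at s2
read '0': s2 → s0
read '0': s0 → s1
read '0': s1 → s1
read '1': s1 → s1
read '0': s1 → s1
End state s1 is accepting.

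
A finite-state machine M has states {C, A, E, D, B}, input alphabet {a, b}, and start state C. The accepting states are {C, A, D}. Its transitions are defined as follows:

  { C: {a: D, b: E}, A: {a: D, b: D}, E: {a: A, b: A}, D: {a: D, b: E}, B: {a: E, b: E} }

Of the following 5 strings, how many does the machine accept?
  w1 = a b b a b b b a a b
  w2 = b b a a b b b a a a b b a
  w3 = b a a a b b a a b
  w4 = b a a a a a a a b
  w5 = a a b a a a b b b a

w1:
  start at C
  read 'a': C → D
  read 'b': D → E
  read 'b': E → A
  read 'a': A → D
  read 'b': D → E
  read 'b': E → A
  read 'b': A → D
  read 'a': D → D
  read 'a': D → D
  read 'b': D → E
  end E, rejected
w2:
  start at C
  read 'b': C → E
  read 'b': E → A
  read 'a': A → D
  read 'a': D → D
  read 'b': D → E
  read 'b': E → A
  read 'b': A → D
  read 'a': D → D
  read 'a': D → D
  read 'a': D → D
  read 'b': D → E
  read 'b': E → A
  read 'a': A → D
  end D, accepted
w3:
  start at C
  read 'b': C → E
  read 'a': E → A
  read 'a': A → D
  read 'a': D → D
  read 'b': D → E
  read 'b': E → A
  read 'a': A → D
  read 'a': D → D
  read 'b': D → E
  end E, rejected
w4:
  start at C
  read 'b': C → E
  read 'a': E → A
  read 'a': A → D
  read 'a': D → D
  read 'a': D → D
  read 'a': D → D
  read 'a': D → D
  read 'a': D → D
  read 'b': D → E
  end E, rejected
w5:
  start at C
  read 'a': C → D
  read 'a': D → D
  read 'b': D → E
  read 'a': E → A
  read 'a': A → D
  read 'a': D → D
  read 'b': D → E
  read 'b': E → A
  read 'b': A → D
  read 'a': D → D
  end D, accepted

2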